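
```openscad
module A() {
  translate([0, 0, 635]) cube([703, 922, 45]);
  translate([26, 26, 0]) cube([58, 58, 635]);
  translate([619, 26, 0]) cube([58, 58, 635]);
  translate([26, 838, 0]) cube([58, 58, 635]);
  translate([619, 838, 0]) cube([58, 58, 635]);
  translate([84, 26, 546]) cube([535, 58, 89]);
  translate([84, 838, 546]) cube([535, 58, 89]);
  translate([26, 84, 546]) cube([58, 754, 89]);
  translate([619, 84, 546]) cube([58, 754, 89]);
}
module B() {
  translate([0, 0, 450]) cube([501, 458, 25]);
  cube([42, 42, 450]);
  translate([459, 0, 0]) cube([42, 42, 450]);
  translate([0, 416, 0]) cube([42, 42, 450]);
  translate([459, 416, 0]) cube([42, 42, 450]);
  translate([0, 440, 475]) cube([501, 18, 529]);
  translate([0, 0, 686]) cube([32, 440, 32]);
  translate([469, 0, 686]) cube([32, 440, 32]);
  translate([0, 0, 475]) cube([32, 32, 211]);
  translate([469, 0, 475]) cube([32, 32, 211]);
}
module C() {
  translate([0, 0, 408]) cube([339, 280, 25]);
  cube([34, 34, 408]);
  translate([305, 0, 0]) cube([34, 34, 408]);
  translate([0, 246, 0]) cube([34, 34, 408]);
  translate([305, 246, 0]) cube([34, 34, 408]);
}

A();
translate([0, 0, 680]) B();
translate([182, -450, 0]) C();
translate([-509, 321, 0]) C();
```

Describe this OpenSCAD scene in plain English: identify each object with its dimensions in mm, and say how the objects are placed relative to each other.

A is a table with a 703×922 mm rectangular top, 45 mm thick, top surface at z = 680 mm, supported by four 58×58 mm square legs, each inset 26 mm from the nearest pair of top edges, running from the floor. Four apron rails, 58 mm thick and 89 mm tall, run between adjacent legs with their top edges flush with the underside of the top and their outer faces flush with the legs' outer faces.

B is a chair. The seat is a 501×458×25 mm slab with its top at z = 475 mm, on four 42×42 mm corner legs (flush with the seat edges, standing on z = 0). A flat backrest 18 mm thick, 529 mm tall, spans the full seat width and rises from the seat top along its +y edge, rear face flush with the rear of the seat. Two armrests of 32×32 mm section run along each side from the seat's front edge to the front of the backrest, top faces 243 mm above the seat top and outer faces flush with the seat's x-edges; a 32×32 mm post under the front of each armrest stands on the seat at the front corner.

C is a simple wooden stool: a rectangular seat 339 mm (x) by 280 mm (y), 25 mm thick, top face at z = 433 mm, on four square legs, each 34×34 mm in cross-section. The legs rest on z = 0, each flush with a corner of the seat.

The chair is on top of the table. Two stools sit around the table at the −y, −x sides.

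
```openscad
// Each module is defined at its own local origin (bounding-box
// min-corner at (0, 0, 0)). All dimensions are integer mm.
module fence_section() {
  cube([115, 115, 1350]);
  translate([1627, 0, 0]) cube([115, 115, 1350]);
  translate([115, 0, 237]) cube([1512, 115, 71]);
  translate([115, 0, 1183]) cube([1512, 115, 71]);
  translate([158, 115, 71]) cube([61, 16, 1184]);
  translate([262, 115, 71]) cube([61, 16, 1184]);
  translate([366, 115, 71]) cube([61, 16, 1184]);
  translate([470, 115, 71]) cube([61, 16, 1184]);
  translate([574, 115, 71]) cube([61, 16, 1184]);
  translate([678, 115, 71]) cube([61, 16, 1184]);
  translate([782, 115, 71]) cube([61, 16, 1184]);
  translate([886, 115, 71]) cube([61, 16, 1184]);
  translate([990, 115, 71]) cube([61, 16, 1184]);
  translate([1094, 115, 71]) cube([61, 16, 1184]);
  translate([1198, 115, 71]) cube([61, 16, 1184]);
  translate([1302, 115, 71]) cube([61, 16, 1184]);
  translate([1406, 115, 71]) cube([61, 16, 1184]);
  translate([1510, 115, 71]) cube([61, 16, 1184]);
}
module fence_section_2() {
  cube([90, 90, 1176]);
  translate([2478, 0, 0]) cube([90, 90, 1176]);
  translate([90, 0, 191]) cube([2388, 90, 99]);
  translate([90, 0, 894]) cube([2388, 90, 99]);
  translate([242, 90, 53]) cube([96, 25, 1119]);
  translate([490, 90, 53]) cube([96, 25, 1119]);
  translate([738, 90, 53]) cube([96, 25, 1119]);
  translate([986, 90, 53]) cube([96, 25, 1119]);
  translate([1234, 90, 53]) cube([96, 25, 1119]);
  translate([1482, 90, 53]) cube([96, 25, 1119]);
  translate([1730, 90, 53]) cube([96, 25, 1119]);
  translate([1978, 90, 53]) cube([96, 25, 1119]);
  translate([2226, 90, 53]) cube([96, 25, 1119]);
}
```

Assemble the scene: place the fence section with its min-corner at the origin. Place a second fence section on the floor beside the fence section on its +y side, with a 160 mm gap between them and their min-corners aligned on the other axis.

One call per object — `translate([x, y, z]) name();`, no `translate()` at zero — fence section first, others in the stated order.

fence_section();
translate([0, 291, 0]) fence_section_2();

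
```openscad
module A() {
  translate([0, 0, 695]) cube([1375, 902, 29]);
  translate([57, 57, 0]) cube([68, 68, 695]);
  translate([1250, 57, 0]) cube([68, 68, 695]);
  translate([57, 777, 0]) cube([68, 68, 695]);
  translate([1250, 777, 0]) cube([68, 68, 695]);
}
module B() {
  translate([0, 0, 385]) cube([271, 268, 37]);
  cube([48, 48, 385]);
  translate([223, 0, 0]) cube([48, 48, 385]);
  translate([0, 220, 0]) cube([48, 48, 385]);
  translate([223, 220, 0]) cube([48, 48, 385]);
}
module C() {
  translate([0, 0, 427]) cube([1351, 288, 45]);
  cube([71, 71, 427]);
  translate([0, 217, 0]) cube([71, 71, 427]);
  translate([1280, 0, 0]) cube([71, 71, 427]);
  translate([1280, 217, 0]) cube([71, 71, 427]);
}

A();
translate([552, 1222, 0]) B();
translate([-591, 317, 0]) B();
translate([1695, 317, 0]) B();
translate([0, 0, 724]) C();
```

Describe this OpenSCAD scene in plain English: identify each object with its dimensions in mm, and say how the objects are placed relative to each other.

A is a table: top 1375 mm (x) × 902 mm (y), 29 mm thick, upper face at z = 724 mm, on four 68×68 mm square legs, each inset 57 mm from the nearest pair of top edges, running from z = 0 to the bottom of the top.

B is a simple wooden stool: a rectangular seat 271 mm (x) by 268 mm (y), 37 mm thick, top face at z = 422 mm, on four square legs, each 48×48 mm in cross-section. The legs rest on z = 0, each flush with a corner of the seat.

C is a long wooden bench with a 1351 mm (x) × 288 mm (y) seat, 45 mm thick, its top surface 472 mm above the floor. Four 71 mm square legs at the seat corners, flush with the edges, run from z = 0 to the seat underside.

Three stools sit around the table at the +y, −x, +x sides. The bench is on top of the table.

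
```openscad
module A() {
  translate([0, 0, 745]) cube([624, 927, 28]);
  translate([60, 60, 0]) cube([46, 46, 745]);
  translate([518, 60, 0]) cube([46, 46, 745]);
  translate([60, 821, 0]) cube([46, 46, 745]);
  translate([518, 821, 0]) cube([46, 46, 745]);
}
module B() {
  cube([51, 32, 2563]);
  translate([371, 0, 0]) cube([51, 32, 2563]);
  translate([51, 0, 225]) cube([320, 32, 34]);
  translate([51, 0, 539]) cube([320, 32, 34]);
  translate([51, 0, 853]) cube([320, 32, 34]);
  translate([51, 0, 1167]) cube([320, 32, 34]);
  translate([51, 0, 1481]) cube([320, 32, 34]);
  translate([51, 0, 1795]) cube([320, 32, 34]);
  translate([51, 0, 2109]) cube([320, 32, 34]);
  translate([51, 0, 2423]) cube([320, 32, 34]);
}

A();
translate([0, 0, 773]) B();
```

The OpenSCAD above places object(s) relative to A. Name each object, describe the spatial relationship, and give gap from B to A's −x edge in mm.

A is a table. B is a ladder. The ladder is on top of the table. The gap from the ladder to the table's −x edge is 0 mm.

The ladder's min-x is at 0; the table's min-x is 0; gap = 0 mm.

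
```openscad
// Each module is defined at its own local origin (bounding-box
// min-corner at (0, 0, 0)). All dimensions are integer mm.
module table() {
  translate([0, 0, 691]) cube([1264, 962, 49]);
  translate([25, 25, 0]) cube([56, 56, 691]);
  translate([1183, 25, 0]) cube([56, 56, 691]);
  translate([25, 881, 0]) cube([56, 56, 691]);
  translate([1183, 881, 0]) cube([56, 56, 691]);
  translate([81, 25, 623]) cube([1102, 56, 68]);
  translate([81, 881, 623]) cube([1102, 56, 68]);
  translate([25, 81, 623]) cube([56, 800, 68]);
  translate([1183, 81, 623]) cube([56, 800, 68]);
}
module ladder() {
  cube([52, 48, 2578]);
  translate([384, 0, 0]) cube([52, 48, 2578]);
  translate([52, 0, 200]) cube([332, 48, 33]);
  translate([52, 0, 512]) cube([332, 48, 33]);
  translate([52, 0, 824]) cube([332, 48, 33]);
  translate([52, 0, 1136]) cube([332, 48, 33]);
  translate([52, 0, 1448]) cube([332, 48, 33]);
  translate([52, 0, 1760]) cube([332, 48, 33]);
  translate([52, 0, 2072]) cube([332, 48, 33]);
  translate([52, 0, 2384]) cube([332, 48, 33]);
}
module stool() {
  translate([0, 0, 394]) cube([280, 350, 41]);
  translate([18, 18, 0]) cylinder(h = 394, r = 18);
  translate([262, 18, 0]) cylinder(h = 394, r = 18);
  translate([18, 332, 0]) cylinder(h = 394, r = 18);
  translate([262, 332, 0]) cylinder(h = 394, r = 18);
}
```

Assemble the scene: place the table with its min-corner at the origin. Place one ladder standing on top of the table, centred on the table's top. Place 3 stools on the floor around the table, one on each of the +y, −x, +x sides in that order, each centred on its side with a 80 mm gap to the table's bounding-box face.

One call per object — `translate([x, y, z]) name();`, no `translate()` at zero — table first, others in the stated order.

table();
translate([414, 457, 740]) ladder();
translate([492, 1042, 0]) stool();
translate([-360, 306, 0]) stool();
translate([1344, 306, 0]) stool();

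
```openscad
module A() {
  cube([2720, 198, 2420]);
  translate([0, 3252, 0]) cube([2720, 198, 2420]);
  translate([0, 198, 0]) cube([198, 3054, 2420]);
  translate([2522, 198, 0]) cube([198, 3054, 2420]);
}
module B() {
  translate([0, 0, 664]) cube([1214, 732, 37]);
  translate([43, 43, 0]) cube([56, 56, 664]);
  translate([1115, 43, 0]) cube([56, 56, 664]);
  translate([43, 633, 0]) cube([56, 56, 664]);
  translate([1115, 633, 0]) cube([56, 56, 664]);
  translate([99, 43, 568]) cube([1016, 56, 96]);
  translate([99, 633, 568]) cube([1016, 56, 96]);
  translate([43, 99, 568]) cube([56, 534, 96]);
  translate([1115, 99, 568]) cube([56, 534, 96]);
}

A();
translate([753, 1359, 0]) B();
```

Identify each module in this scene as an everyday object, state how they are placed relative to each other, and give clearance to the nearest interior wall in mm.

Clearances: x = 555, y = 1161; minimum 555 mm.

A is a house frame. B is a table. The table sits inside the house frame, centred. The clearance to the nearest interior wall is 555 mm.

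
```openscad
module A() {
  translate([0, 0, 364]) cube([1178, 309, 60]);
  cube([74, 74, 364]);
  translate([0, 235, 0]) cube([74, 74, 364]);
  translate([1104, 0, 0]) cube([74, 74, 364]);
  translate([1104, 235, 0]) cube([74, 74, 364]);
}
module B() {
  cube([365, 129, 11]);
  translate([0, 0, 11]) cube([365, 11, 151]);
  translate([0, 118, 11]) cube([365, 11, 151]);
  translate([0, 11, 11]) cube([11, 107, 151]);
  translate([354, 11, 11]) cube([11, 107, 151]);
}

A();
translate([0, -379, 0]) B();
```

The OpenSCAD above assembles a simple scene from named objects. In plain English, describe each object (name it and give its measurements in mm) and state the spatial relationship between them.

A is a long wooden bench with a 1178 mm (x) × 309 mm (y) seat, 60 mm thick, its top surface 424 mm above the floor. Four 74 mm square legs at the seat corners, flush with the edges, run from z = 0 to the seat underside.

B is an open-topped rectangular box: outside dimensions 365×129×162 mm, with a uniform wall and base thickness of 11 mm. The base is a full 365×129 slab on the floor; four walls sit on top of the base. The front and back walls (the −y and +y sides) span the full width; the two side walls fit between them.

The open box is on the floor beside the bench on its −y side.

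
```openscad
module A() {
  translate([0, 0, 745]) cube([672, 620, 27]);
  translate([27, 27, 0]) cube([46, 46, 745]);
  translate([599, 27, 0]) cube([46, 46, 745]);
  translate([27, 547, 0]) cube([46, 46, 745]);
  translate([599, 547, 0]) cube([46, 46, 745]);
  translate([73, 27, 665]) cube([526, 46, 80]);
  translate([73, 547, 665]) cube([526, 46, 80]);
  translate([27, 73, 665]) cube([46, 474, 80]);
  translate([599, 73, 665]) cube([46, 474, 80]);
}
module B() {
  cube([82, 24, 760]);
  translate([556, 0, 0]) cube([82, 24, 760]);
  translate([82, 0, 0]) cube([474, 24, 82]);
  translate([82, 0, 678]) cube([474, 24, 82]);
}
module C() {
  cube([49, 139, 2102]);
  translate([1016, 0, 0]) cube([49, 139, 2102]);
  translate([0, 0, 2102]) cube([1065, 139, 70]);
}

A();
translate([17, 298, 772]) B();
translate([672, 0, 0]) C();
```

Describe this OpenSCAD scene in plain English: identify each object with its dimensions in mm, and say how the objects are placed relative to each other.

A is a table with a 672×620 mm rectangular top, 27 mm thick, top surface at z = 772 mm, supported by four 46×46 mm square legs, each inset 27 mm from the nearest pair of top edges, running from the floor. Four apron rails, 46 mm thick and 80 mm tall, run between adjacent legs with their top edges flush with the underside of the top and their outer faces flush with the legs' outer faces.

B is a picture frame with a 474×596 mm rectangular opening (x by z) and a uniform 82 mm border on every side. Frame depth is 24 mm along y. It is built from two vertical stiles running the full outside height and two horizontal rails spanning the gap between the stiles.

C is a door frame. The clear opening is 967 mm wide and 2102 mm high. Two 49 mm wide jambs, 139 mm deep, stand either side of the opening from the floor to the top of the opening. A 70 mm thick head sits across the top of both jambs, spanning the full outside width of the frame.

The picture frame is on top of the table, centred. The door frame is against the table's +x side, with their −y faces flush.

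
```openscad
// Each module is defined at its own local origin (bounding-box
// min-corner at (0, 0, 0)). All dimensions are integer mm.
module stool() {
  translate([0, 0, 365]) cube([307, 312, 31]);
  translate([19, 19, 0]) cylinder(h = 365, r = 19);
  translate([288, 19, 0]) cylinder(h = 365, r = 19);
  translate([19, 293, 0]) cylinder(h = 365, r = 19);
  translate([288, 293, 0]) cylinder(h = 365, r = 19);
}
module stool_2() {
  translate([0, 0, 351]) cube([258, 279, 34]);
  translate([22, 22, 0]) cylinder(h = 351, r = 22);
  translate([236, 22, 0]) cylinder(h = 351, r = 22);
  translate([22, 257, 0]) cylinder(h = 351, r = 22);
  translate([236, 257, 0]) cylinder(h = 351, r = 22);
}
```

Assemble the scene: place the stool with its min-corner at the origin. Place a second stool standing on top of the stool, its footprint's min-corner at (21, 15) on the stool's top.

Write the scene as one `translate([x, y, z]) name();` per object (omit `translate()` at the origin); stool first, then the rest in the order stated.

stool();
translate([21, 15, 396]) stool_2();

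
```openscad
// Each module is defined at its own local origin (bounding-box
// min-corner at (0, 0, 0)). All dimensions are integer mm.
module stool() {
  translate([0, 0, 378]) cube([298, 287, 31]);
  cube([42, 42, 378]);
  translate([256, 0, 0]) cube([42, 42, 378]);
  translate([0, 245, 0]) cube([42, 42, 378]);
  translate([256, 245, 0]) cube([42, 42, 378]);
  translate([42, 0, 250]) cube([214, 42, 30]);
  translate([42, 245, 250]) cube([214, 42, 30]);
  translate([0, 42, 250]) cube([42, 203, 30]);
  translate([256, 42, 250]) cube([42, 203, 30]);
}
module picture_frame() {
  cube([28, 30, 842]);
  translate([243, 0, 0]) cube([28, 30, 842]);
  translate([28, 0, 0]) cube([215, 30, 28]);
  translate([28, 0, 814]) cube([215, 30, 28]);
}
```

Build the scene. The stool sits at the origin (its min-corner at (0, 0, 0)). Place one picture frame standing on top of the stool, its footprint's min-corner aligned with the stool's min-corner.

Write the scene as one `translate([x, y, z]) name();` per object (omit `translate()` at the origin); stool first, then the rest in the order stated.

stool();
translate([0, 0, 409]) picture_frame();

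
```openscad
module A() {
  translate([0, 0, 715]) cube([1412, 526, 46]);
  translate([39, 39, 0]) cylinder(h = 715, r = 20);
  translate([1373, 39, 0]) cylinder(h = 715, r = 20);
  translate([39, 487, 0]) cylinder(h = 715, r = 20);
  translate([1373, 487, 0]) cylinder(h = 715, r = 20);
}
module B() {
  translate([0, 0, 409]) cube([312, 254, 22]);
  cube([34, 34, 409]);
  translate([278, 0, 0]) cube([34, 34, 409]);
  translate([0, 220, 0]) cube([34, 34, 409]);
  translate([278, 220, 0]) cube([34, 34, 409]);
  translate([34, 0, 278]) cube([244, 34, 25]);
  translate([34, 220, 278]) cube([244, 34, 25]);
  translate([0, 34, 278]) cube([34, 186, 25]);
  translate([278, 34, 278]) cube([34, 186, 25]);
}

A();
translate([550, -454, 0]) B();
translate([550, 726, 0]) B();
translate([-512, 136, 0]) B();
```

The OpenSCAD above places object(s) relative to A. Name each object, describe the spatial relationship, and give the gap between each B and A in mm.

Each stool's nearest face is 200 mm from the table's bounding box.

A is a table. B is a stool. Three stools sit around the table at the −y, +y, −x sides. The gap between each stool and the table is 200 mm.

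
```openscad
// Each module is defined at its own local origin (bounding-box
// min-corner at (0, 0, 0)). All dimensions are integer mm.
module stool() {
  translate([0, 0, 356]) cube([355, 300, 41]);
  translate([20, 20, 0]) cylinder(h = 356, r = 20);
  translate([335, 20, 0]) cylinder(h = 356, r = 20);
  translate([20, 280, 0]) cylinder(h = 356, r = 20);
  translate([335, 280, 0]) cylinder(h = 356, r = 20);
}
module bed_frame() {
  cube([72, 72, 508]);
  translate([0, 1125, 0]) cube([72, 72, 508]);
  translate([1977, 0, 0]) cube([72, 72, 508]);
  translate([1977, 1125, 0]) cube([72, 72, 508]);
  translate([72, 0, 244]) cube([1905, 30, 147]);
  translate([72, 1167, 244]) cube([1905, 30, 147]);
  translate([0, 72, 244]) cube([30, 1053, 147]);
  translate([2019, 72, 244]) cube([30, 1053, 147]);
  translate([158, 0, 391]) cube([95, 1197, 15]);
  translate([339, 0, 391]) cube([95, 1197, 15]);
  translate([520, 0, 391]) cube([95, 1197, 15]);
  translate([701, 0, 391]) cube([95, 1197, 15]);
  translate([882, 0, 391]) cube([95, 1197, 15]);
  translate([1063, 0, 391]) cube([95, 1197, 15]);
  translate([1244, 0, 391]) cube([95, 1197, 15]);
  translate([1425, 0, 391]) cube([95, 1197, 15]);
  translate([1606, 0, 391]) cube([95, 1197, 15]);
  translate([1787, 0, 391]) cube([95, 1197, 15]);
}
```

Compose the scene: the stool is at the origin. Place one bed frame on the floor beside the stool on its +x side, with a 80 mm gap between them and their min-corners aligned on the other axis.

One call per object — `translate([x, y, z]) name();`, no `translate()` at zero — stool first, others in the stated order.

stool();
translate([435, 0, 0]) bed_frame();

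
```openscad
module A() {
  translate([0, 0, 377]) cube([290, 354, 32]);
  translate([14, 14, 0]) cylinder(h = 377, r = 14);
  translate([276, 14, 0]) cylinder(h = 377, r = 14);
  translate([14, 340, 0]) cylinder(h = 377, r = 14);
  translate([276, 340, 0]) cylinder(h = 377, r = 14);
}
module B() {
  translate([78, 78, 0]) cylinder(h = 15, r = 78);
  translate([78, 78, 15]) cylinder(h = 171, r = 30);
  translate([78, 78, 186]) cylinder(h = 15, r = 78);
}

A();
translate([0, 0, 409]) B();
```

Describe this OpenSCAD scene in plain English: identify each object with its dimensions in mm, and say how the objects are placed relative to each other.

A is a four-legged stool. The seat is 290×354 mm, 32 mm thick, top at z = 409 mm. It stands on four round legs, each 28 mm in diameter, from z = 0 to the seat underside, each leg's axis is inset half a diameter from the nearest pair of seat edges (so the leg's bounding box is flush with the corner).

B is a spool: two coaxial disc flanges of radius 78 mm and thickness 15 mm, joined by a core cylinder of radius 30 mm and height 171 mm. The lower flange rests on z = 0 and the three cylinders share a vertical axis.

The spool is on top of the stool.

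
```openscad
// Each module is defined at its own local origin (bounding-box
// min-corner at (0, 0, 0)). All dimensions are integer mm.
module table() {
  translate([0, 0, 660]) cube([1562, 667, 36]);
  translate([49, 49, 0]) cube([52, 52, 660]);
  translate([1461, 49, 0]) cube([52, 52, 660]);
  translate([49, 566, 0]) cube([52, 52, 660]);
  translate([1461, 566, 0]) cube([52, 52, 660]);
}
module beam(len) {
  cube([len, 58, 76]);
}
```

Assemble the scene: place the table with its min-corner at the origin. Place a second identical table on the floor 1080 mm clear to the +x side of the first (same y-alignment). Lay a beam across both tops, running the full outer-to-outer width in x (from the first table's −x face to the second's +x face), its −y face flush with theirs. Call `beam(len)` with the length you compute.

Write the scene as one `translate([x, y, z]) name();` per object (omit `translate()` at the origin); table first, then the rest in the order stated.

table();
translate([2642, 0, 0]) table();
translate([0, 0, 696]) beam(4204);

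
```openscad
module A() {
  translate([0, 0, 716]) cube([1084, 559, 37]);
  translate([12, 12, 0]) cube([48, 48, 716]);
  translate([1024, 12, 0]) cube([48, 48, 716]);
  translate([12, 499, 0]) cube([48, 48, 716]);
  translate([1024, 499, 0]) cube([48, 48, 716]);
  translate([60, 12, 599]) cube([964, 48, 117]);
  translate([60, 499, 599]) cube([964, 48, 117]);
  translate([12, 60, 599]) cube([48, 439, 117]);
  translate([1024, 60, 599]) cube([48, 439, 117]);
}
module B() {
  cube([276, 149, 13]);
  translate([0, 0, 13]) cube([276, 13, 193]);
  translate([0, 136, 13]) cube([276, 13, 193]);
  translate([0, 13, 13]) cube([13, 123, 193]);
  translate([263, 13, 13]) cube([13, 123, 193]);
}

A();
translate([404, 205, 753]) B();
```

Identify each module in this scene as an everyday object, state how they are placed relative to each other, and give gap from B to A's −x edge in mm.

The open box's min-x is at 404; the table's min-x is 0; gap = 404 mm.

A is a table. B is an open box. The open box is on top of the table, centred. The gap from the open box to the table's −x edge is 404 mm.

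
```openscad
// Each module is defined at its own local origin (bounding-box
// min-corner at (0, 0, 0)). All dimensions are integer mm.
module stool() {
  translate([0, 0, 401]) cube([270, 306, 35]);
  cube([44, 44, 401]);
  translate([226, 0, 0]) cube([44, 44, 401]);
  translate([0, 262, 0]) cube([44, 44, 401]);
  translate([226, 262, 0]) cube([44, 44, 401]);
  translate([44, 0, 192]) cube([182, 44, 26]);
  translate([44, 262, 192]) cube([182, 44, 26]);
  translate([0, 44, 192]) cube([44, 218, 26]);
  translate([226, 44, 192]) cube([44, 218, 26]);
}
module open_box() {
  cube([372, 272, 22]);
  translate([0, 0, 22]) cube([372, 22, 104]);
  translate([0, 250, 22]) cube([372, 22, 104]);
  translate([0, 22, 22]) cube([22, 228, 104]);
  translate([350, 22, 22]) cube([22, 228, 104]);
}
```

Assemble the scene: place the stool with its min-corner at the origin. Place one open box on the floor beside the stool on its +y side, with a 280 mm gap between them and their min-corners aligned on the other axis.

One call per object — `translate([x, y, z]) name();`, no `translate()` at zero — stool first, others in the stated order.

stool();
translate([0, 586, 0]) open_box();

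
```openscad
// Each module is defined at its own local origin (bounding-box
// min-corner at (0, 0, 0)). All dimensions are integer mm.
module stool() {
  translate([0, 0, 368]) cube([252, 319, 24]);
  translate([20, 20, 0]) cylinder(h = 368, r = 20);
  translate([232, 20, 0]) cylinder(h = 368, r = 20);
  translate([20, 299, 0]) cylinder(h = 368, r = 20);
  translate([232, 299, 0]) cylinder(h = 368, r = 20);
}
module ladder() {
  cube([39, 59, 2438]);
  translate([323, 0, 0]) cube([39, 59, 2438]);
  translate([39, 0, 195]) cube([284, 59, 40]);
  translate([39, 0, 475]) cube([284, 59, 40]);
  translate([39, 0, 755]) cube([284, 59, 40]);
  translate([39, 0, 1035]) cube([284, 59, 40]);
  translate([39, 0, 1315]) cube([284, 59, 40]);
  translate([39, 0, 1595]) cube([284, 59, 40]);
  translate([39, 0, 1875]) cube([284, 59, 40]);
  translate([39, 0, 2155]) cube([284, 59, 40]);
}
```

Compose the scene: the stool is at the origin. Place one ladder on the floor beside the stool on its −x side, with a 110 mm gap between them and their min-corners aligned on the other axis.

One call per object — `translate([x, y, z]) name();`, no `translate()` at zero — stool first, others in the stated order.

stool();
translate([-472, 0, 0]) ladder();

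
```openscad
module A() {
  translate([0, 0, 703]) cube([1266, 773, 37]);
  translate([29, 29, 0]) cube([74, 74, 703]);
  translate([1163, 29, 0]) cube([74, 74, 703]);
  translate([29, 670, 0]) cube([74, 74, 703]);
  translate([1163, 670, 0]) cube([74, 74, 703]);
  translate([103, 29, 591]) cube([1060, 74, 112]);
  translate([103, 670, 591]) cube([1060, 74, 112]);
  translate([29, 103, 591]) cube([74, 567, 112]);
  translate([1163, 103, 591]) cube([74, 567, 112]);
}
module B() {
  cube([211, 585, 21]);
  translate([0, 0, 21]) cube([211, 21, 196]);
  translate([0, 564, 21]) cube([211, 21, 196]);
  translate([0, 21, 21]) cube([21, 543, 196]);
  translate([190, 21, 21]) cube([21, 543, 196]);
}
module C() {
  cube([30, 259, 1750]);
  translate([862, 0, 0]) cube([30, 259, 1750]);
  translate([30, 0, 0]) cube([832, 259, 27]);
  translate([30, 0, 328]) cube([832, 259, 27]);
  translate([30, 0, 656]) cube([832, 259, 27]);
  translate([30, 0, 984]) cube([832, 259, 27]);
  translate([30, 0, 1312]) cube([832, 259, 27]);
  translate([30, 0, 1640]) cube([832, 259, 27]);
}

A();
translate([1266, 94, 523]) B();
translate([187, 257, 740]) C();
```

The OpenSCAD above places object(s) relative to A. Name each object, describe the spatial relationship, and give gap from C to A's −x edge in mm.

A is a table. B is an open box. C is a bookshelf. The open box is beside the table with their tops flush at z = 740. The bookshelf is on top of the table, centred. The gap from the bookshelf to the table's −x edge is 187 mm.

The bookshelf's min-x is at 187; the table's min-x is 0; gap = 187 mm.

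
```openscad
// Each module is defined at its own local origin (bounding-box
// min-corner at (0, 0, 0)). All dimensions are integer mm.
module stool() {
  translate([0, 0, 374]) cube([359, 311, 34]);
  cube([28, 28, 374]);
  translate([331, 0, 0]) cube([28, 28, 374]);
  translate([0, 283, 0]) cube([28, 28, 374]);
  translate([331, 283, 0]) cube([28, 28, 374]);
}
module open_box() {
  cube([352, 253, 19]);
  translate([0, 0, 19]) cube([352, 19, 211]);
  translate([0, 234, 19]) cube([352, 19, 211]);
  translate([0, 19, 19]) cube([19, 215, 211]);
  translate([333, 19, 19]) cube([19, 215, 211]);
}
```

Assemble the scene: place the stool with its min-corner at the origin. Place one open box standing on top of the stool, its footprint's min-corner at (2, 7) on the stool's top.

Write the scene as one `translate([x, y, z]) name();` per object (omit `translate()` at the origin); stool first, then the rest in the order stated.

stool();
translate([2, 7, 408]) open_box();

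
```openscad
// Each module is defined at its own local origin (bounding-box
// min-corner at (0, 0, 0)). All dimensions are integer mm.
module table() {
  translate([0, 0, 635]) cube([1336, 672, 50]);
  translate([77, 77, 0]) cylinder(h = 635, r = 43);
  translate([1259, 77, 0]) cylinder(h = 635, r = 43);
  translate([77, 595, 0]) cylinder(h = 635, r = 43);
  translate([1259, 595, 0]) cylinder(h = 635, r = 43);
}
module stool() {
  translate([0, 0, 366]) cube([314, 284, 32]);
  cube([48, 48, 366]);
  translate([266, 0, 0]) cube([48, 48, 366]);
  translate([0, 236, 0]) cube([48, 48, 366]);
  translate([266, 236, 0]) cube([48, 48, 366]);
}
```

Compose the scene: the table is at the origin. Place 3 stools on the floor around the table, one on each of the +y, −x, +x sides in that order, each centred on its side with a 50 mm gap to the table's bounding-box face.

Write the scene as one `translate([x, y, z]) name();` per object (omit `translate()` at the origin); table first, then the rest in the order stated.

table();
translate([511, 722, 0]) stool();
translate([-364, 194, 0]) stool();
translate([1386, 194, 0]) stool();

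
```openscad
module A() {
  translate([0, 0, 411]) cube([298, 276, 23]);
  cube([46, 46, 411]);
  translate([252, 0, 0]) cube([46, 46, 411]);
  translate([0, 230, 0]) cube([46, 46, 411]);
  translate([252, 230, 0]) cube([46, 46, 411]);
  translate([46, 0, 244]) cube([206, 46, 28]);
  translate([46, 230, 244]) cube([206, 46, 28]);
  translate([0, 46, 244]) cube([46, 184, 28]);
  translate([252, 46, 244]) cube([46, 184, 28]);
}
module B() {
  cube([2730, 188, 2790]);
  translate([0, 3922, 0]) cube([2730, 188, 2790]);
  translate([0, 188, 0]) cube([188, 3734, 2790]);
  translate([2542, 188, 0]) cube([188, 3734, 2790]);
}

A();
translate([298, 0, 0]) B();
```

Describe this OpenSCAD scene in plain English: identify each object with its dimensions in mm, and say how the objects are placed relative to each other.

A is a simple wooden stool: a rectangular seat 298 mm (x) by 276 mm (y), 23 mm thick, top face at z = 434 mm, on four square legs, each 46×46 mm in cross-section. The legs rest on z = 0, each flush with a corner of the seat. Four stretchers, 46 mm wide and 28 mm tall, connect adjacent legs with their undersides at z = 244 mm, each running between the inner faces of the legs it joins and aligned with the legs' outer faces on the other axis.

B is a box-shaped house frame (walls only): outside footprint 2730×4110 mm, wall height 2790 mm, wall thickness 188 mm. The two y-facing walls run the full x-width; the two x-facing walls fit between the inner faces of the y-facing walls.

The house frame is against the stool's +x side, with their −y faces flush.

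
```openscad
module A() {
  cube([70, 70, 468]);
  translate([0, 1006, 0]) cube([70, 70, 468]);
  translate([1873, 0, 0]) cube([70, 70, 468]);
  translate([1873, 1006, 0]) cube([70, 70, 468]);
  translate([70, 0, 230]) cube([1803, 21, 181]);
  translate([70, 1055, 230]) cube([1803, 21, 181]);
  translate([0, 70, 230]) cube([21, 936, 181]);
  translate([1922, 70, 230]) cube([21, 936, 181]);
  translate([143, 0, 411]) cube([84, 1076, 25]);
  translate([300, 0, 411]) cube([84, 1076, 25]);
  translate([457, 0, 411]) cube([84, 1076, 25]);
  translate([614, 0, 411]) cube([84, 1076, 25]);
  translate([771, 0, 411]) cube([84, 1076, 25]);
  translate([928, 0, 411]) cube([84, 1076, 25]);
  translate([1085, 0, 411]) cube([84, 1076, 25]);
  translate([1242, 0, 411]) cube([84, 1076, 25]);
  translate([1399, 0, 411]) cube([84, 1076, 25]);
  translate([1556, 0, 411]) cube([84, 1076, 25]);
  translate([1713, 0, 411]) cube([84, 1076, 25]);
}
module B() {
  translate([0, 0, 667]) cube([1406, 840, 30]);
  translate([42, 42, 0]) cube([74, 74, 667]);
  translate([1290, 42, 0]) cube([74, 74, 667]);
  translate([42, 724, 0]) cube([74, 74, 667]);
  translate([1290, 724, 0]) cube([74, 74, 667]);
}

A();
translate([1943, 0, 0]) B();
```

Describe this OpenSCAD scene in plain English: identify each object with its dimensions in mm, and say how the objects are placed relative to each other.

A is a bed frame 1943 mm long (x) by 1076 mm wide (y). Four 70×70 mm corner posts, 468 mm tall, at the corners of the footprint. Four rails of 21 mm thickness and 181 mm height run between adjacent posts with their undersides at z = 230 mm, their outer faces flush with the outside of the frame (the two x-running rails run between the posts' inner faces; the two y-running rails run between the posts' inner faces). 11 slats, each 84 mm wide (x) and 25 mm thick, lie across the top of the two x-running rails, running the full 1076 mm width of the frame in y; the slats are evenly spaced along x between the inner faces of the end posts with equal gaps (rounded down to the nearest mm) at the −x end and between each pair — any rounding remainder accumulates at the +x end.

B is a table with a 1406×840 mm rectangular top, 30 mm thick, top surface at z = 697 mm, supported by four 74×74 mm square legs, each inset 42 mm from the nearest pair of top edges, running from the floor.

The table is against the bed frame's +x side, with their −y faces flush.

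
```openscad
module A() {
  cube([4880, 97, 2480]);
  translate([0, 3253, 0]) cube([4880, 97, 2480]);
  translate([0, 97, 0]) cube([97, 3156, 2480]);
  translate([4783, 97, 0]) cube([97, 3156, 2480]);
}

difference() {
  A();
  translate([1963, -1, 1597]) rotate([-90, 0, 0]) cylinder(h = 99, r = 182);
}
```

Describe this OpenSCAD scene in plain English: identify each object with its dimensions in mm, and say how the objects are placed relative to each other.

A is the wall frame of a small rectangular building: four walls, each 2480 mm tall and 97 mm thick, enclosing a footprint 4880 mm (x) by 3350 mm (y) outside-to-outside, with no floor or roof. The front and back walls (the −y and +y sides) span the full width; the two side walls fit between them.

The house frame has a circular hole of radius 182 mm through its front wall, centred at (x = 1963, z = 1597).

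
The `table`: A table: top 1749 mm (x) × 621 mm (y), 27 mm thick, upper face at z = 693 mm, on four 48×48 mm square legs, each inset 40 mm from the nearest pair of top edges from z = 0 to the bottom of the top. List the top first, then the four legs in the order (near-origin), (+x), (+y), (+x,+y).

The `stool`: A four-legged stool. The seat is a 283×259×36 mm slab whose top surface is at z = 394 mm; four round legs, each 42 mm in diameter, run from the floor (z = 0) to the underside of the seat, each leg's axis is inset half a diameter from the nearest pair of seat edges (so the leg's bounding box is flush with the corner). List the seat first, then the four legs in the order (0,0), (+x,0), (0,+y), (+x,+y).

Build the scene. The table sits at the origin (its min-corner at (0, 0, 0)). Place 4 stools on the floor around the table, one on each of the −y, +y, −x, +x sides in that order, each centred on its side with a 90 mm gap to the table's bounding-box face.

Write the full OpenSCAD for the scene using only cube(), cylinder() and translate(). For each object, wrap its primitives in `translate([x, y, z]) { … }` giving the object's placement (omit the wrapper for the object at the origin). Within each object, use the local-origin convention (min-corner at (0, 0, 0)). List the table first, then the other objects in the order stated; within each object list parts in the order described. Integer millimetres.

translate([0, 0, 666]) cube([1749, 621, 27]);
translate([40, 40, 0]) cube([48, 48, 666]);
translate([1661, 40, 0]) cube([48, 48, 666]);
translate([40, 533, 0]) cube([48, 48, 666]);
translate([1661, 533, 0]) cube([48, 48, 666]);
translate([733, -349, 0]) {
  translate([0, 0, 358]) cube([283, 259, 36]);
  translate([21, 21, 0]) cylinder(h = 358, r = 21);
  translate([262, 21, 0]) cylinder(h = 358, r = 21);
  translate([21, 238, 0]) cylinder(h = 358, r = 21);
  translate([262, 238, 0]) cylinder(h = 358, r = 21);
}
translate([733, 711, 0]) {
  translate([0, 0, 358]) cube([283, 259, 36]);
  translate([21, 21, 0]) cylinder(h = 358, r = 21);
  translate([262, 21, 0]) cylinder(h = 358, r = 21);
  translate([21, 238, 0]) cylinder(h = 358, r = 21);
  translate([262, 238, 0]) cylinder(h = 358, r = 21);
}
translate([-373, 181, 0]) {
  translate([0, 0, 358]) cube([283, 259, 36]);
  translate([21, 21, 0]) cylinder(h = 358, r = 21);
  translate([262, 21, 0]) cylinder(h = 358, r = 21);
  translate([21, 238, 0]) cylinder(h = 358, r = 21);
  translate([262, 238, 0]) cylinder(h = 358, r = 21);
}
translate([1839, 181, 0]) {
  translate([0, 0, 358]) cube([283, 259, 36]);
  translate([21, 21, 0]) cylinder(h = 358, r = 21);
  translate([262, 21, 0]) cylinder(h = 358, r = 21);
  translate([21, 238, 0]) cylinder(h = 358, r = 21);
  translate([262, 238, 0]) cylinder(h = 358, r = 21);
}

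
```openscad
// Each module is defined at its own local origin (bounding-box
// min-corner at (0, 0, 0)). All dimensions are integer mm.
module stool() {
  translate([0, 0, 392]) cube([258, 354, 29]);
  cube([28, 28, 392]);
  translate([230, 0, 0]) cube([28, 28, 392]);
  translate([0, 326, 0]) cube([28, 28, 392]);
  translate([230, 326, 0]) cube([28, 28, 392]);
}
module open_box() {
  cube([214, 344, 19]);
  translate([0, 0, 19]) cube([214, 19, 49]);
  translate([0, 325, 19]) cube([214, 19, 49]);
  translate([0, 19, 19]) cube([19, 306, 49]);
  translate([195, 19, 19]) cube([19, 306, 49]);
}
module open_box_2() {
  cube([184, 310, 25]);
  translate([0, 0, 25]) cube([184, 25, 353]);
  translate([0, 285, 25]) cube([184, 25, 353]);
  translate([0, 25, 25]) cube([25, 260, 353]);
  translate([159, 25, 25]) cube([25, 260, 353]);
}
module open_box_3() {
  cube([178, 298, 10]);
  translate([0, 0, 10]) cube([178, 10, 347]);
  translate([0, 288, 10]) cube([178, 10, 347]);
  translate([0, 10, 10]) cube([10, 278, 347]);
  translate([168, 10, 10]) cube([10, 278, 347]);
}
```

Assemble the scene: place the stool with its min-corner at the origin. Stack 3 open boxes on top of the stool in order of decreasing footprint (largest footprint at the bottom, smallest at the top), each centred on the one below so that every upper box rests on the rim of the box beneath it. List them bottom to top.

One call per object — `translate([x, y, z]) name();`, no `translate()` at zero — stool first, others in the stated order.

stool();
translate([22, 5, 421]) open_box();
translate([37, 22, 489]) open_box_2();
translate([40, 28, 867]) open_box_3();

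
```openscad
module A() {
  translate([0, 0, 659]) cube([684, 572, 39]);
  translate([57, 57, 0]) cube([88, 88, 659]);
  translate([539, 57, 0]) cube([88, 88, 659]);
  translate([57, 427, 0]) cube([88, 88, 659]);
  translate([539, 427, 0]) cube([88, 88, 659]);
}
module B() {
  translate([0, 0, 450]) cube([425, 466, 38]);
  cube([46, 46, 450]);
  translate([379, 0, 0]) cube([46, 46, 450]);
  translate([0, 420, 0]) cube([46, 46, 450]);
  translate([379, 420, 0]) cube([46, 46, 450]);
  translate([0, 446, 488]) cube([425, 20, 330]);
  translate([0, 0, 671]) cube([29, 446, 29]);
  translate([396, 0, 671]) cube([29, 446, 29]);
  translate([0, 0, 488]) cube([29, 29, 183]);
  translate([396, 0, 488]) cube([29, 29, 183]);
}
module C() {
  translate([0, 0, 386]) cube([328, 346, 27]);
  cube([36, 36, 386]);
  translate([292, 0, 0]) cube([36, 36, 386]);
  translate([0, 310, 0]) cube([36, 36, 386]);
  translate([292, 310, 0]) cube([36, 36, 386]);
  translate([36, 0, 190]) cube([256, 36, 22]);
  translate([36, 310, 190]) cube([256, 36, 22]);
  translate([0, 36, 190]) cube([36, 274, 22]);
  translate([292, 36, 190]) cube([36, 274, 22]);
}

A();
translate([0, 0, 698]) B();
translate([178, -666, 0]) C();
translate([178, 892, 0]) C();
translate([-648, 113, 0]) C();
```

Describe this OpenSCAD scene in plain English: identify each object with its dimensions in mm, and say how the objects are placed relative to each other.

A is a table with a 684×572 mm rectangular top, 39 mm thick, top surface at z = 698 mm, supported by four 88×88 mm square legs, each inset 57 mm from the nearest pair of top edges, running from the floor.

B is a chair: 425×466 mm seat, 38 mm thick, top at z = 488 mm, on four 46 mm square corner legs flush with the seat edges. A 20 mm thick backrest slab spans the full seat width, extending 330 mm above the seat top, its back face flush with the seat's +y edge. Two armrests of 29×29 mm section run along each side from the seat's front edge to the front of the backrest, top faces 212 mm above the seat top and outer faces flush with the seat's x-edges; a 29×29 mm post under the front of each armrest stands on the seat at the front corner.

C is a four-legged stool. The seat is a 328×346×27 mm slab whose top surface is at z = 413 mm; four square legs, each 36×36 mm in cross-section, run from the floor (z = 0) to the underside of the seat, each flush with a corner of the seat. Four stretchers, 36 mm wide and 22 mm tall, connect adjacent legs with their undersides at z = 190 mm, each running between the inner faces of the legs it joins and aligned with the legs' outer faces on the other axis.

The chair is on top of the table. Three stools sit around the table at the −y, +y, −x sides.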